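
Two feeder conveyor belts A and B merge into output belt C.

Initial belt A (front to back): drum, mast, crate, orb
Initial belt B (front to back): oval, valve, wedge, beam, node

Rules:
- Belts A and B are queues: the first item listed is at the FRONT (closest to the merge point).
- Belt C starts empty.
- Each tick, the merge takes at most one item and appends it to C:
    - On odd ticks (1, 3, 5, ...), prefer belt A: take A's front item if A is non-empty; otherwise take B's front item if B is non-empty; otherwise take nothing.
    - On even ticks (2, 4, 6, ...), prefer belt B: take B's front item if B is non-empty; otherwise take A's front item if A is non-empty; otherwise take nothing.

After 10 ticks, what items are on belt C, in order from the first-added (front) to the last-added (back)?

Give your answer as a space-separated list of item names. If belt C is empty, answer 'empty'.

Answer: drum oval mast valve crate wedge orb beam node

Derivation:
Tick 1: prefer A, take drum from A; A=[mast,crate,orb] B=[oval,valve,wedge,beam,node] C=[drum]
Tick 2: prefer B, take oval from B; A=[mast,crate,orb] B=[valve,wedge,beam,node] C=[drum,oval]
Tick 3: prefer A, take mast from A; A=[crate,orb] B=[valve,wedge,beam,node] C=[drum,oval,mast]
Tick 4: prefer B, take valve from B; A=[crate,orb] B=[wedge,beam,node] C=[drum,oval,mast,valve]
Tick 5: prefer A, take crate from A; A=[orb] B=[wedge,beam,node] C=[drum,oval,mast,valve,crate]
Tick 6: prefer B, take wedge from B; A=[orb] B=[beam,node] C=[drum,oval,mast,valve,crate,wedge]
Tick 7: prefer A, take orb from A; A=[-] B=[beam,node] C=[drum,oval,mast,valve,crate,wedge,orb]
Tick 8: prefer B, take beam from B; A=[-] B=[node] C=[drum,oval,mast,valve,crate,wedge,orb,beam]
Tick 9: prefer A, take node from B; A=[-] B=[-] C=[drum,oval,mast,valve,crate,wedge,orb,beam,node]
Tick 10: prefer B, both empty, nothing taken; A=[-] B=[-] C=[drum,oval,mast,valve,crate,wedge,orb,beam,node]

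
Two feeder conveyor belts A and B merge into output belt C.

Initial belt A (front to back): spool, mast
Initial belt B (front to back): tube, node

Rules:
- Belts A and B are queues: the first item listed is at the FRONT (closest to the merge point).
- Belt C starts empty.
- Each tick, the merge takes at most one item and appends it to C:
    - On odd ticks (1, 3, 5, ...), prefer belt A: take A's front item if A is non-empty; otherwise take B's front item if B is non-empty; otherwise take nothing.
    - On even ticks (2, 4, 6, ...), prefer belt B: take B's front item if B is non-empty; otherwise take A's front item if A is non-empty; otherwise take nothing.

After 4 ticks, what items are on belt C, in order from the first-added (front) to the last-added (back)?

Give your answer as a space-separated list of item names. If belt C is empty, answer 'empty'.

Answer: spool tube mast node

Derivation:
Tick 1: prefer A, take spool from A; A=[mast] B=[tube,node] C=[spool]
Tick 2: prefer B, take tube from B; A=[mast] B=[node] C=[spool,tube]
Tick 3: prefer A, take mast from A; A=[-] B=[node] C=[spool,tube,mast]
Tick 4: prefer B, take node from B; A=[-] B=[-] C=[spool,tube,mast,node]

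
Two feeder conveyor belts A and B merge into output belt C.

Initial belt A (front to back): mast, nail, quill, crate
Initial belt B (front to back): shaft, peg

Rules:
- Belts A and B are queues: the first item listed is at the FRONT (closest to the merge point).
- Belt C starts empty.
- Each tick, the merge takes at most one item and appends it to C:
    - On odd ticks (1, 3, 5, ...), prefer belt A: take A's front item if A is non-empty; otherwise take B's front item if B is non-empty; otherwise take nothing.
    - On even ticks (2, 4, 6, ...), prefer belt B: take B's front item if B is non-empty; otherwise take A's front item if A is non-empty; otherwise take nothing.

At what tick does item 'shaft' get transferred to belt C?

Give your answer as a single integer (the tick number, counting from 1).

Tick 1: prefer A, take mast from A; A=[nail,quill,crate] B=[shaft,peg] C=[mast]
Tick 2: prefer B, take shaft from B; A=[nail,quill,crate] B=[peg] C=[mast,shaft]

Answer: 2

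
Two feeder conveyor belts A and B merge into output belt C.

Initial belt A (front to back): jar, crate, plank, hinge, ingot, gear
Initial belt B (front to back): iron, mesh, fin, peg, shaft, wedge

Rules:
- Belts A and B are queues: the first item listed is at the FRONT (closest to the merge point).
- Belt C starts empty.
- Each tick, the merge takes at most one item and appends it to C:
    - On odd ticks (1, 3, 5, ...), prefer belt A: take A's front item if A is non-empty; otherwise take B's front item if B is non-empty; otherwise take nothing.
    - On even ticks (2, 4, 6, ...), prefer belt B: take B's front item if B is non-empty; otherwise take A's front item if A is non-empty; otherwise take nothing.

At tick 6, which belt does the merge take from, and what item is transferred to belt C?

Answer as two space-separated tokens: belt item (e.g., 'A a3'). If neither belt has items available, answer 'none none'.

Tick 1: prefer A, take jar from A; A=[crate,plank,hinge,ingot,gear] B=[iron,mesh,fin,peg,shaft,wedge] C=[jar]
Tick 2: prefer B, take iron from B; A=[crate,plank,hinge,ingot,gear] B=[mesh,fin,peg,shaft,wedge] C=[jar,iron]
Tick 3: prefer A, take crate from A; A=[plank,hinge,ingot,gear] B=[mesh,fin,peg,shaft,wedge] C=[jar,iron,crate]
Tick 4: prefer B, take mesh from B; A=[plank,hinge,ingot,gear] B=[fin,peg,shaft,wedge] C=[jar,iron,crate,mesh]
Tick 5: prefer A, take plank from A; A=[hinge,ingot,gear] B=[fin,peg,shaft,wedge] C=[jar,iron,crate,mesh,plank]
Tick 6: prefer B, take fin from B; A=[hinge,ingot,gear] B=[peg,shaft,wedge] C=[jar,iron,crate,mesh,plank,fin]

Answer: B fin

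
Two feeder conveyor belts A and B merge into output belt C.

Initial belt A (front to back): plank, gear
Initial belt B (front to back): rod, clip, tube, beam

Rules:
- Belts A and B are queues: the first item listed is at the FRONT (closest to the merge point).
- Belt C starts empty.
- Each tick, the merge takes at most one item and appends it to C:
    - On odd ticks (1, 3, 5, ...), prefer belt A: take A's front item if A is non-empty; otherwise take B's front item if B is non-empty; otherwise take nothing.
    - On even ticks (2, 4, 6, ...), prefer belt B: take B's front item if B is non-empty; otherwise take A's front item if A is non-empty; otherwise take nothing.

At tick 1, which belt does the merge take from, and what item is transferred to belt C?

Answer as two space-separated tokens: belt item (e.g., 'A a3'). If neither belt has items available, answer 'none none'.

Tick 1: prefer A, take plank from A; A=[gear] B=[rod,clip,tube,beam] C=[plank]

Answer: A plank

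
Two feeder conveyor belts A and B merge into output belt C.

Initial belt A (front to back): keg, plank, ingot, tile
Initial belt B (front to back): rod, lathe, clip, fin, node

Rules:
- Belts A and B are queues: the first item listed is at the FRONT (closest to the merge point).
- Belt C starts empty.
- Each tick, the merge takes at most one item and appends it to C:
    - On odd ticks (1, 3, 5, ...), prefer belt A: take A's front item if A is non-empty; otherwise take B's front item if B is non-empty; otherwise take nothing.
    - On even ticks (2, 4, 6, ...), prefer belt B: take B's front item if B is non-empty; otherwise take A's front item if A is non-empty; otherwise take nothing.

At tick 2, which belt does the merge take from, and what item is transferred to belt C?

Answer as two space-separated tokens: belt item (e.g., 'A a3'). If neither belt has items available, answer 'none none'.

Tick 1: prefer A, take keg from A; A=[plank,ingot,tile] B=[rod,lathe,clip,fin,node] C=[keg]
Tick 2: prefer B, take rod from B; A=[plank,ingot,tile] B=[lathe,clip,fin,node] C=[keg,rod]

Answer: B rod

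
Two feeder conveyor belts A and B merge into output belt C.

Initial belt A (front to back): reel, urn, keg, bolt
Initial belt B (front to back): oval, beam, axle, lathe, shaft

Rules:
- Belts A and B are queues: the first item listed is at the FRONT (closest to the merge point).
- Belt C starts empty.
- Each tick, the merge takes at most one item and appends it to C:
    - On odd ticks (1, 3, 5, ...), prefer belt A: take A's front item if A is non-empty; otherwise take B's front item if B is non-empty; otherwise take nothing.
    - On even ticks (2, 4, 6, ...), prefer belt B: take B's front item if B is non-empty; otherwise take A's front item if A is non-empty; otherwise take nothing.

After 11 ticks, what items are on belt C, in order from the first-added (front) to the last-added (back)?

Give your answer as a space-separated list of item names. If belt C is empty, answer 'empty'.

Tick 1: prefer A, take reel from A; A=[urn,keg,bolt] B=[oval,beam,axle,lathe,shaft] C=[reel]
Tick 2: prefer B, take oval from B; A=[urn,keg,bolt] B=[beam,axle,lathe,shaft] C=[reel,oval]
Tick 3: prefer A, take urn from A; A=[keg,bolt] B=[beam,axle,lathe,shaft] C=[reel,oval,urn]
Tick 4: prefer B, take beam from B; A=[keg,bolt] B=[axle,lathe,shaft] C=[reel,oval,urn,beam]
Tick 5: prefer A, take keg from A; A=[bolt] B=[axle,lathe,shaft] C=[reel,oval,urn,beam,keg]
Tick 6: prefer B, take axle from B; A=[bolt] B=[lathe,shaft] C=[reel,oval,urn,beam,keg,axle]
Tick 7: prefer A, take bolt from A; A=[-] B=[lathe,shaft] C=[reel,oval,urn,beam,keg,axle,bolt]
Tick 8: prefer B, take lathe from B; A=[-] B=[shaft] C=[reel,oval,urn,beam,keg,axle,bolt,lathe]
Tick 9: prefer A, take shaft from B; A=[-] B=[-] C=[reel,oval,urn,beam,keg,axle,bolt,lathe,shaft]
Tick 10: prefer B, both empty, nothing taken; A=[-] B=[-] C=[reel,oval,urn,beam,keg,axle,bolt,lathe,shaft]
Tick 11: prefer A, both empty, nothing taken; A=[-] B=[-] C=[reel,oval,urn,beam,keg,axle,bolt,lathe,shaft]

Answer: reel oval urn beam keg axle bolt lathe shaft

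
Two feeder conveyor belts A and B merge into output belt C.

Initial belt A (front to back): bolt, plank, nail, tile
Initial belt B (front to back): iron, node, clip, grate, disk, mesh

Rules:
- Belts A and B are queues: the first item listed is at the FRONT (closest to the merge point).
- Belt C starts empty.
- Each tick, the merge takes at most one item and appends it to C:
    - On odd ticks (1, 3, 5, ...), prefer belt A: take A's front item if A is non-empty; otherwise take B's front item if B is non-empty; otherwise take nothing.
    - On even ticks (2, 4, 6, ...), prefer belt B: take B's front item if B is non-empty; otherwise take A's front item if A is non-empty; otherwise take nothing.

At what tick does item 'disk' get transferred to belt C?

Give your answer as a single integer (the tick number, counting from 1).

Answer: 9

Derivation:
Tick 1: prefer A, take bolt from A; A=[plank,nail,tile] B=[iron,node,clip,grate,disk,mesh] C=[bolt]
Tick 2: prefer B, take iron from B; A=[plank,nail,tile] B=[node,clip,grate,disk,mesh] C=[bolt,iron]
Tick 3: prefer A, take plank from A; A=[nail,tile] B=[node,clip,grate,disk,mesh] C=[bolt,iron,plank]
Tick 4: prefer B, take node from B; A=[nail,tile] B=[clip,grate,disk,mesh] C=[bolt,iron,plank,node]
Tick 5: prefer A, take nail from A; A=[tile] B=[clip,grate,disk,mesh] C=[bolt,iron,plank,node,nail]
Tick 6: prefer B, take clip from B; A=[tile] B=[grate,disk,mesh] C=[bolt,iron,plank,node,nail,clip]
Tick 7: prefer A, take tile from A; A=[-] B=[grate,disk,mesh] C=[bolt,iron,plank,node,nail,clip,tile]
Tick 8: prefer B, take grate from B; A=[-] B=[disk,mesh] C=[bolt,iron,plank,node,nail,clip,tile,grate]
Tick 9: prefer A, take disk from B; A=[-] B=[mesh] C=[bolt,iron,plank,node,nail,clip,tile,grate,disk]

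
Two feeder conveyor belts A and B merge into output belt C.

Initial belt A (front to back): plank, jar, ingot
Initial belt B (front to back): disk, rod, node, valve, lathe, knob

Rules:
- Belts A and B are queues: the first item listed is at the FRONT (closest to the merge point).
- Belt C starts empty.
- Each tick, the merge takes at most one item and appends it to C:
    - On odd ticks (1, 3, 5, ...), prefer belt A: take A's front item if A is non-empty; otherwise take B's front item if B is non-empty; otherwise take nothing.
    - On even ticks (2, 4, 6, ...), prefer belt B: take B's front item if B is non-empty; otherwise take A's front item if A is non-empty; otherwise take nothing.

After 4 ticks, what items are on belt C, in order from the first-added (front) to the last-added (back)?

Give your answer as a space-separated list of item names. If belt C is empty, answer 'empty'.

Tick 1: prefer A, take plank from A; A=[jar,ingot] B=[disk,rod,node,valve,lathe,knob] C=[plank]
Tick 2: prefer B, take disk from B; A=[jar,ingot] B=[rod,node,valve,lathe,knob] C=[plank,disk]
Tick 3: prefer A, take jar from A; A=[ingot] B=[rod,node,valve,lathe,knob] C=[plank,disk,jar]
Tick 4: prefer B, take rod from B; A=[ingot] B=[node,valve,lathe,knob] C=[plank,disk,jar,rod]

Answer: plank disk jar rod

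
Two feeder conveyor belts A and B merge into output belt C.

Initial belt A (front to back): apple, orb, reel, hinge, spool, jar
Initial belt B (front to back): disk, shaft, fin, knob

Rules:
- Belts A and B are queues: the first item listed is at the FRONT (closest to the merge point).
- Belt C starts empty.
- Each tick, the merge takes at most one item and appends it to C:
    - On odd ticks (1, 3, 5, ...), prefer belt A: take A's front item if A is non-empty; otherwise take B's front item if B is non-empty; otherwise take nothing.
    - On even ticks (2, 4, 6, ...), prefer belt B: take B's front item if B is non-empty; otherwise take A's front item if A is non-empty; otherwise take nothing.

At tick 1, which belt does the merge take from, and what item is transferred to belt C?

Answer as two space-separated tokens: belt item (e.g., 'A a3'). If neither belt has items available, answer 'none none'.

Answer: A apple

Derivation:
Tick 1: prefer A, take apple from A; A=[orb,reel,hinge,spool,jar] B=[disk,shaft,fin,knob] C=[apple]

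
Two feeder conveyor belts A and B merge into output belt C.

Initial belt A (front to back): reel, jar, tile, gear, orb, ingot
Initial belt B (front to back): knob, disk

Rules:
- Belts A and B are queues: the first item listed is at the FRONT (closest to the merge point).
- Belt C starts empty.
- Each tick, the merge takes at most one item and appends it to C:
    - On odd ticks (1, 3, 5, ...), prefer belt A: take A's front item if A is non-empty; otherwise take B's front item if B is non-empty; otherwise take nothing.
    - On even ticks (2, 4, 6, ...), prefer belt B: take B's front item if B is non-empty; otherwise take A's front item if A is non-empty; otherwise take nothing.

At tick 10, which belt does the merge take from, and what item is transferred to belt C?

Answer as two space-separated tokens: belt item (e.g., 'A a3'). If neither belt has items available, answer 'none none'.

Answer: none none

Derivation:
Tick 1: prefer A, take reel from A; A=[jar,tile,gear,orb,ingot] B=[knob,disk] C=[reel]
Tick 2: prefer B, take knob from B; A=[jar,tile,gear,orb,ingot] B=[disk] C=[reel,knob]
Tick 3: prefer A, take jar from A; A=[tile,gear,orb,ingot] B=[disk] C=[reel,knob,jar]
Tick 4: prefer B, take disk from B; A=[tile,gear,orb,ingot] B=[-] C=[reel,knob,jar,disk]
Tick 5: prefer A, take tile from A; A=[gear,orb,ingot] B=[-] C=[reel,knob,jar,disk,tile]
Tick 6: prefer B, take gear from A; A=[orb,ingot] B=[-] C=[reel,knob,jar,disk,tile,gear]
Tick 7: prefer A, take orb from A; A=[ingot] B=[-] C=[reel,knob,jar,disk,tile,gear,orb]
Tick 8: prefer B, take ingot from A; A=[-] B=[-] C=[reel,knob,jar,disk,tile,gear,orb,ingot]
Tick 9: prefer A, both empty, nothing taken; A=[-] B=[-] C=[reel,knob,jar,disk,tile,gear,orb,ingot]
Tick 10: prefer B, both empty, nothing taken; A=[-] B=[-] C=[reel,knob,jar,disk,tile,gear,orb,ingot]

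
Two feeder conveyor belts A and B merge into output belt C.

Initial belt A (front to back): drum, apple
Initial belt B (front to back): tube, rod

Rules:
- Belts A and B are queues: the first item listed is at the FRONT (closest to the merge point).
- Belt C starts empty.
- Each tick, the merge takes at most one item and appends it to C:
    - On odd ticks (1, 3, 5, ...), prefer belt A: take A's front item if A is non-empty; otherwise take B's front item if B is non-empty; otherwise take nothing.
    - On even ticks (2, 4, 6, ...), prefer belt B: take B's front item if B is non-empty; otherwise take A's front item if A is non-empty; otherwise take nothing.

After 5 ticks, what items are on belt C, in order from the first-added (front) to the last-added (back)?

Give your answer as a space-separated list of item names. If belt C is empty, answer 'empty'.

Tick 1: prefer A, take drum from A; A=[apple] B=[tube,rod] C=[drum]
Tick 2: prefer B, take tube from B; A=[apple] B=[rod] C=[drum,tube]
Tick 3: prefer A, take apple from A; A=[-] B=[rod] C=[drum,tube,apple]
Tick 4: prefer B, take rod from B; A=[-] B=[-] C=[drum,tube,apple,rod]
Tick 5: prefer A, both empty, nothing taken; A=[-] B=[-] C=[drum,tube,apple,rod]

Answer: drum tube apple rod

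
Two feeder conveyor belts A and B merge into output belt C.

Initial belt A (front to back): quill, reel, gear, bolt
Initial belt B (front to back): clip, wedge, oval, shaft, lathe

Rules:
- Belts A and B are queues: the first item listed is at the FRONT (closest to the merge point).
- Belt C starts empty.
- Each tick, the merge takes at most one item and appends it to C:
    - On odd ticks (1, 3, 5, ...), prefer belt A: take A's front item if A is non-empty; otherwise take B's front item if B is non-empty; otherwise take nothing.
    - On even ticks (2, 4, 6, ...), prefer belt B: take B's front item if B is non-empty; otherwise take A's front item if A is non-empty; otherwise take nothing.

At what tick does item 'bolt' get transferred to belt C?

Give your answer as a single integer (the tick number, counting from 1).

Answer: 7

Derivation:
Tick 1: prefer A, take quill from A; A=[reel,gear,bolt] B=[clip,wedge,oval,shaft,lathe] C=[quill]
Tick 2: prefer B, take clip from B; A=[reel,gear,bolt] B=[wedge,oval,shaft,lathe] C=[quill,clip]
Tick 3: prefer A, take reel from A; A=[gear,bolt] B=[wedge,oval,shaft,lathe] C=[quill,clip,reel]
Tick 4: prefer B, take wedge from B; A=[gear,bolt] B=[oval,shaft,lathe] C=[quill,clip,reel,wedge]
Tick 5: prefer A, take gear from A; A=[bolt] B=[oval,shaft,lathe] C=[quill,clip,reel,wedge,gear]
Tick 6: prefer B, take oval from B; A=[bolt] B=[shaft,lathe] C=[quill,clip,reel,wedge,gear,oval]
Tick 7: prefer A, take bolt from A; A=[-] B=[shaft,lathe] C=[quill,clip,reel,wedge,gear,oval,bolt]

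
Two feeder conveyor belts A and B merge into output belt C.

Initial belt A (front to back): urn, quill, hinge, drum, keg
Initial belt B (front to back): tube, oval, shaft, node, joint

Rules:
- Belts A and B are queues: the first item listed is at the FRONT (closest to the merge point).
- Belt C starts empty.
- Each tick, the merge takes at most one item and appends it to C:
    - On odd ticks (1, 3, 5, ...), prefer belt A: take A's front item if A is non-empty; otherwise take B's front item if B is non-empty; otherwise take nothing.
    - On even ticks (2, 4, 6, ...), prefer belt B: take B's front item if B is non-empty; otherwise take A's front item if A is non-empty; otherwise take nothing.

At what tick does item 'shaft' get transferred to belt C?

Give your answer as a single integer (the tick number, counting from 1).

Tick 1: prefer A, take urn from A; A=[quill,hinge,drum,keg] B=[tube,oval,shaft,node,joint] C=[urn]
Tick 2: prefer B, take tube from B; A=[quill,hinge,drum,keg] B=[oval,shaft,node,joint] C=[urn,tube]
Tick 3: prefer A, take quill from A; A=[hinge,drum,keg] B=[oval,shaft,node,joint] C=[urn,tube,quill]
Tick 4: prefer B, take oval from B; A=[hinge,drum,keg] B=[shaft,node,joint] C=[urn,tube,quill,oval]
Tick 5: prefer A, take hinge from A; A=[drum,keg] B=[shaft,node,joint] C=[urn,tube,quill,oval,hinge]
Tick 6: prefer B, take shaft from B; A=[drum,keg] B=[node,joint] C=[urn,tube,quill,oval,hinge,shaft]

Answer: 6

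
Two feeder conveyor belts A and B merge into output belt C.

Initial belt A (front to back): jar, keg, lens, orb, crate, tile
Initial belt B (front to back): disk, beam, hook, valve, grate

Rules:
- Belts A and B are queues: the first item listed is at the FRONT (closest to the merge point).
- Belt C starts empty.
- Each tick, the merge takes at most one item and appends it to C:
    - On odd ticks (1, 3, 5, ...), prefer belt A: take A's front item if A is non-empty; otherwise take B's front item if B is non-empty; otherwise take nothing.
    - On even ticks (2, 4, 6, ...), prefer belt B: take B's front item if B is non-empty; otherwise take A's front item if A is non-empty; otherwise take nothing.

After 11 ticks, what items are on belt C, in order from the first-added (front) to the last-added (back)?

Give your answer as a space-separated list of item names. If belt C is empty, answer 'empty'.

Answer: jar disk keg beam lens hook orb valve crate grate tile

Derivation:
Tick 1: prefer A, take jar from A; A=[keg,lens,orb,crate,tile] B=[disk,beam,hook,valve,grate] C=[jar]
Tick 2: prefer B, take disk from B; A=[keg,lens,orb,crate,tile] B=[beam,hook,valve,grate] C=[jar,disk]
Tick 3: prefer A, take keg from A; A=[lens,orb,crate,tile] B=[beam,hook,valve,grate] C=[jar,disk,keg]
Tick 4: prefer B, take beam from B; A=[lens,orb,crate,tile] B=[hook,valve,grate] C=[jar,disk,keg,beam]
Tick 5: prefer A, take lens from A; A=[orb,crate,tile] B=[hook,valve,grate] C=[jar,disk,keg,beam,lens]
Tick 6: prefer B, take hook from B; A=[orb,crate,tile] B=[valve,grate] C=[jar,disk,keg,beam,lens,hook]
Tick 7: prefer A, take orb from A; A=[crate,tile] B=[valve,grate] C=[jar,disk,keg,beam,lens,hook,orb]
Tick 8: prefer B, take valve from B; A=[crate,tile] B=[grate] C=[jar,disk,keg,beam,lens,hook,orb,valve]
Tick 9: prefer A, take crate from A; A=[tile] B=[grate] C=[jar,disk,keg,beam,lens,hook,orb,valve,crate]
Tick 10: prefer B, take grate from B; A=[tile] B=[-] C=[jar,disk,keg,beam,lens,hook,orb,valve,crate,grate]
Tick 11: prefer A, take tile from A; A=[-] B=[-] C=[jar,disk,keg,beam,lens,hook,orb,valve,crate,grate,tile]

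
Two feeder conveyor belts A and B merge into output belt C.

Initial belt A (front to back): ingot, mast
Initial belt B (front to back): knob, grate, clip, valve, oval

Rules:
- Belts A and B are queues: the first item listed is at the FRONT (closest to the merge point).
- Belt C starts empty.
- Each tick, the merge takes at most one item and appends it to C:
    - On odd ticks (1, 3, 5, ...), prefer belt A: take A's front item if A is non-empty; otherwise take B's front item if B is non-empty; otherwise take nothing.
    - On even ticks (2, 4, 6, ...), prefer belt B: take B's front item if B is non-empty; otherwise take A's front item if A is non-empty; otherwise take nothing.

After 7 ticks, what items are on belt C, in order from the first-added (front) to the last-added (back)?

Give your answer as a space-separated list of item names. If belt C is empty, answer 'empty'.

Answer: ingot knob mast grate clip valve oval

Derivation:
Tick 1: prefer A, take ingot from A; A=[mast] B=[knob,grate,clip,valve,oval] C=[ingot]
Tick 2: prefer B, take knob from B; A=[mast] B=[grate,clip,valve,oval] C=[ingot,knob]
Tick 3: prefer A, take mast from A; A=[-] B=[grate,clip,valve,oval] C=[ingot,knob,mast]
Tick 4: prefer B, take grate from B; A=[-] B=[clip,valve,oval] C=[ingot,knob,mast,grate]
Tick 5: prefer A, take clip from B; A=[-] B=[valve,oval] C=[ingot,knob,mast,grate,clip]
Tick 6: prefer B, take valve from B; A=[-] B=[oval] C=[ingot,knob,mast,grate,clip,valve]
Tick 7: prefer A, take oval from B; A=[-] B=[-] C=[ingot,knob,mast,grate,clip,valve,oval]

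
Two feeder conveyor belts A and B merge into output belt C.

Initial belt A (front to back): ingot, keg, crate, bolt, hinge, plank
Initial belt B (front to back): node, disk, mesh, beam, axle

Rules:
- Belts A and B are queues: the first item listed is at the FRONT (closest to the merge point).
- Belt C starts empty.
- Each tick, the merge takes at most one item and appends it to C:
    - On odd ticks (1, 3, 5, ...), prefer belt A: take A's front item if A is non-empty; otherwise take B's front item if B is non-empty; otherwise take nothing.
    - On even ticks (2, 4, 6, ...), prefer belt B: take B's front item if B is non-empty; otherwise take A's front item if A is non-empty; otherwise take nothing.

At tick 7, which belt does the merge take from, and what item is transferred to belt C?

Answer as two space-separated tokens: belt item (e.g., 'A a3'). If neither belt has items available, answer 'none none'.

Answer: A bolt

Derivation:
Tick 1: prefer A, take ingot from A; A=[keg,crate,bolt,hinge,plank] B=[node,disk,mesh,beam,axle] C=[ingot]
Tick 2: prefer B, take node from B; A=[keg,crate,bolt,hinge,plank] B=[disk,mesh,beam,axle] C=[ingot,node]
Tick 3: prefer A, take keg from A; A=[crate,bolt,hinge,plank] B=[disk,mesh,beam,axle] C=[ingot,node,keg]
Tick 4: prefer B, take disk from B; A=[crate,bolt,hinge,plank] B=[mesh,beam,axle] C=[ingot,node,keg,disk]
Tick 5: prefer A, take crate from A; A=[bolt,hinge,plank] B=[mesh,beam,axle] C=[ingot,node,keg,disk,crate]
Tick 6: prefer B, take mesh from B; A=[bolt,hinge,plank] B=[beam,axle] C=[ingot,node,keg,disk,crate,mesh]
Tick 7: prefer A, take bolt from A; A=[hinge,plank] B=[beam,axle] C=[ingot,node,keg,disk,crate,mesh,bolt]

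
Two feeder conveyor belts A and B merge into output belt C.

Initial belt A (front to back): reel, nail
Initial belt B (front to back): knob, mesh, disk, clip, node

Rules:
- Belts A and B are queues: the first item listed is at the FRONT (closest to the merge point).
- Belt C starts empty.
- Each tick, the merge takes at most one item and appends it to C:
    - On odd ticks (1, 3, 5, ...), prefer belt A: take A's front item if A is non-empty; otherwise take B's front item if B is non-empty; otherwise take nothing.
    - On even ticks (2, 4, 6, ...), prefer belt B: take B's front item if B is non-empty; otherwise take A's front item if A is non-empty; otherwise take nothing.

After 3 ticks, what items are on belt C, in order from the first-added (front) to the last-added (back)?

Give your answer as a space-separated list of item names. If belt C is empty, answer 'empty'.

Answer: reel knob nail

Derivation:
Tick 1: prefer A, take reel from A; A=[nail] B=[knob,mesh,disk,clip,node] C=[reel]
Tick 2: prefer B, take knob from B; A=[nail] B=[mesh,disk,clip,node] C=[reel,knob]
Tick 3: prefer A, take nail from A; A=[-] B=[mesh,disk,clip,node] C=[reel,knob,nail]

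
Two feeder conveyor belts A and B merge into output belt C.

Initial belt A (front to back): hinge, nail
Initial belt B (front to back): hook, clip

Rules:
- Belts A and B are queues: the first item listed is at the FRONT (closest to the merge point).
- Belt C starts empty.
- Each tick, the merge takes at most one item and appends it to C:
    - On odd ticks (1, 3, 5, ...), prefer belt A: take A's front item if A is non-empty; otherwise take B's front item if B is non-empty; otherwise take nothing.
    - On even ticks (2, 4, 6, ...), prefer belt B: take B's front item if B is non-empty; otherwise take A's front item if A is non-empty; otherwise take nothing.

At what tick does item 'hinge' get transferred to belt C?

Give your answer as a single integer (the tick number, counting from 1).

Tick 1: prefer A, take hinge from A; A=[nail] B=[hook,clip] C=[hinge]

Answer: 1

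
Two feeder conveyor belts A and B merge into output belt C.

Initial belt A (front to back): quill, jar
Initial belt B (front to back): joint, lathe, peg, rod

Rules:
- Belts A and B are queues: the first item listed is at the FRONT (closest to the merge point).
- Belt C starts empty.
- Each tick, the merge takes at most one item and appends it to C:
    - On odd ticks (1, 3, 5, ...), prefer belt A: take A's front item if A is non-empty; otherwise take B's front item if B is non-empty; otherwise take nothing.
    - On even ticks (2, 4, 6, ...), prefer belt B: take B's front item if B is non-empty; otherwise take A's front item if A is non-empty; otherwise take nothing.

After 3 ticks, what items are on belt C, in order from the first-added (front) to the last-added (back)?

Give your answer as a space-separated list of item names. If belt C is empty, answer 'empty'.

Tick 1: prefer A, take quill from A; A=[jar] B=[joint,lathe,peg,rod] C=[quill]
Tick 2: prefer B, take joint from B; A=[jar] B=[lathe,peg,rod] C=[quill,joint]
Tick 3: prefer A, take jar from A; A=[-] B=[lathe,peg,rod] C=[quill,joint,jar]

Answer: quill joint jar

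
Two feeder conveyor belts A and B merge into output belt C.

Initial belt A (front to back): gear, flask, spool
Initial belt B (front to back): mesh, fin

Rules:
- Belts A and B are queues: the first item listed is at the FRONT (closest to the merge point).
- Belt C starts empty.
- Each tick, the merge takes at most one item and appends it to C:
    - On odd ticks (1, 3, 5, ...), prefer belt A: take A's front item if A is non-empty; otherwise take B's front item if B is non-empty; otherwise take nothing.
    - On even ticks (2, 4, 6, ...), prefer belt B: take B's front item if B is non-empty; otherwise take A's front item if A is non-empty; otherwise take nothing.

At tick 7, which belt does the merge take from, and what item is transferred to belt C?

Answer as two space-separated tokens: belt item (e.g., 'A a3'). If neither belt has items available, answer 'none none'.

Tick 1: prefer A, take gear from A; A=[flask,spool] B=[mesh,fin] C=[gear]
Tick 2: prefer B, take mesh from B; A=[flask,spool] B=[fin] C=[gear,mesh]
Tick 3: prefer A, take flask from A; A=[spool] B=[fin] C=[gear,mesh,flask]
Tick 4: prefer B, take fin from B; A=[spool] B=[-] C=[gear,mesh,flask,fin]
Tick 5: prefer A, take spool from A; A=[-] B=[-] C=[gear,mesh,flask,fin,spool]
Tick 6: prefer B, both empty, nothing taken; A=[-] B=[-] C=[gear,mesh,flask,fin,spool]
Tick 7: prefer A, both empty, nothing taken; A=[-] B=[-] C=[gear,mesh,flask,fin,spool]

Answer: none none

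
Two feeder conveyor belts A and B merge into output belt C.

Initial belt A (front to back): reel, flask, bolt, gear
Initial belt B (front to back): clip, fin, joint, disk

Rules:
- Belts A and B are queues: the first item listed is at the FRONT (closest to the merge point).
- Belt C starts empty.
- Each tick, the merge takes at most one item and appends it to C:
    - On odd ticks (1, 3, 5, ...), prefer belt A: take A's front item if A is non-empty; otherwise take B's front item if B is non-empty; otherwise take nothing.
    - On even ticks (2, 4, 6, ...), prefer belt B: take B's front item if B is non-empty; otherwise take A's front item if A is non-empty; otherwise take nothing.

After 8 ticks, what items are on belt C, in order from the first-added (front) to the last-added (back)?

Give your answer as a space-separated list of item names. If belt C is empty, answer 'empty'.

Tick 1: prefer A, take reel from A; A=[flask,bolt,gear] B=[clip,fin,joint,disk] C=[reel]
Tick 2: prefer B, take clip from B; A=[flask,bolt,gear] B=[fin,joint,disk] C=[reel,clip]
Tick 3: prefer A, take flask from A; A=[bolt,gear] B=[fin,joint,disk] C=[reel,clip,flask]
Tick 4: prefer B, take fin from B; A=[bolt,gear] B=[joint,disk] C=[reel,clip,flask,fin]
Tick 5: prefer A, take bolt from A; A=[gear] B=[joint,disk] C=[reel,clip,flask,fin,bolt]
Tick 6: prefer B, take joint from B; A=[gear] B=[disk] C=[reel,clip,flask,fin,bolt,joint]
Tick 7: prefer A, take gear from A; A=[-] B=[disk] C=[reel,clip,flask,fin,bolt,joint,gear]
Tick 8: prefer B, take disk from B; A=[-] B=[-] C=[reel,clip,flask,fin,bolt,joint,gear,disk]

Answer: reel clip flask fin bolt joint gear disk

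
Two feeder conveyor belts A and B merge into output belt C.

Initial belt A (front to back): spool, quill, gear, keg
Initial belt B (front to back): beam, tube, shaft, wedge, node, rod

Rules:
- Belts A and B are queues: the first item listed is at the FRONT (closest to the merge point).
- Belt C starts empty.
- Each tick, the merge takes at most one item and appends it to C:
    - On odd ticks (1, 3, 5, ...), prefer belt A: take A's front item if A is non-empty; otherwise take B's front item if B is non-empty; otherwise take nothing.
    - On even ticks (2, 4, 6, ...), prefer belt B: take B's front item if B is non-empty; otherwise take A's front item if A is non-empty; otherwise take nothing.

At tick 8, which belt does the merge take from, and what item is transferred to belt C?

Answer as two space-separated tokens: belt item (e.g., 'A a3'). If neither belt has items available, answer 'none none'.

Tick 1: prefer A, take spool from A; A=[quill,gear,keg] B=[beam,tube,shaft,wedge,node,rod] C=[spool]
Tick 2: prefer B, take beam from B; A=[quill,gear,keg] B=[tube,shaft,wedge,node,rod] C=[spool,beam]
Tick 3: prefer A, take quill from A; A=[gear,keg] B=[tube,shaft,wedge,node,rod] C=[spool,beam,quill]
Tick 4: prefer B, take tube from B; A=[gear,keg] B=[shaft,wedge,node,rod] C=[spool,beam,quill,tube]
Tick 5: prefer A, take gear from A; A=[keg] B=[shaft,wedge,node,rod] C=[spool,beam,quill,tube,gear]
Tick 6: prefer B, take shaft from B; A=[keg] B=[wedge,node,rod] C=[spool,beam,quill,tube,gear,shaft]
Tick 7: prefer A, take keg from A; A=[-] B=[wedge,node,rod] C=[spool,beam,quill,tube,gear,shaft,keg]
Tick 8: prefer B, take wedge from B; A=[-] B=[node,rod] C=[spool,beam,quill,tube,gear,shaft,keg,wedge]

Answer: B wedge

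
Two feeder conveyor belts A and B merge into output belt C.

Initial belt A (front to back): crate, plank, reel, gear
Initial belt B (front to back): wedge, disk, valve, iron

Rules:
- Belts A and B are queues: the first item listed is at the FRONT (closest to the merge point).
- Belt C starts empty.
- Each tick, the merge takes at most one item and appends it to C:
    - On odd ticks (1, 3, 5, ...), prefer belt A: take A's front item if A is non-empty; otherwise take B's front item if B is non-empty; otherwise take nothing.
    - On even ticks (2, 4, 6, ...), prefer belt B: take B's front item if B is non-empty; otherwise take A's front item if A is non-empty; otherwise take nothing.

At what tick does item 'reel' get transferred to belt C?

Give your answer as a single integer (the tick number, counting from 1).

Tick 1: prefer A, take crate from A; A=[plank,reel,gear] B=[wedge,disk,valve,iron] C=[crate]
Tick 2: prefer B, take wedge from B; A=[plank,reel,gear] B=[disk,valve,iron] C=[crate,wedge]
Tick 3: prefer A, take plank from A; A=[reel,gear] B=[disk,valve,iron] C=[crate,wedge,plank]
Tick 4: prefer B, take disk from B; A=[reel,gear] B=[valve,iron] C=[crate,wedge,plank,disk]
Tick 5: prefer A, take reel from A; A=[gear] B=[valve,iron] C=[crate,wedge,plank,disk,reel]

Answer: 5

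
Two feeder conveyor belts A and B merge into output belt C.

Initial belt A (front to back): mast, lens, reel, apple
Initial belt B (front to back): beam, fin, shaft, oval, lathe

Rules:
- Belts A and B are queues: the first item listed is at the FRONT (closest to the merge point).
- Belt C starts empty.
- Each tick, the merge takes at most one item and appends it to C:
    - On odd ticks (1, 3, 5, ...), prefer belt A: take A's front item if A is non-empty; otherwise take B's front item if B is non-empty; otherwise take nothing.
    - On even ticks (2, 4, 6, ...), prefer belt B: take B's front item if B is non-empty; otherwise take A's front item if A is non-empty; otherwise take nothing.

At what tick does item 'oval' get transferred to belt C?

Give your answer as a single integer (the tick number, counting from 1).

Tick 1: prefer A, take mast from A; A=[lens,reel,apple] B=[beam,fin,shaft,oval,lathe] C=[mast]
Tick 2: prefer B, take beam from B; A=[lens,reel,apple] B=[fin,shaft,oval,lathe] C=[mast,beam]
Tick 3: prefer A, take lens from A; A=[reel,apple] B=[fin,shaft,oval,lathe] C=[mast,beam,lens]
Tick 4: prefer B, take fin from B; A=[reel,apple] B=[shaft,oval,lathe] C=[mast,beam,lens,fin]
Tick 5: prefer A, take reel from A; A=[apple] B=[shaft,oval,lathe] C=[mast,beam,lens,fin,reel]
Tick 6: prefer B, take shaft from B; A=[apple] B=[oval,lathe] C=[mast,beam,lens,fin,reel,shaft]
Tick 7: prefer A, take apple from A; A=[-] B=[oval,lathe] C=[mast,beam,lens,fin,reel,shaft,apple]
Tick 8: prefer B, take oval from B; A=[-] B=[lathe] C=[mast,beam,lens,fin,reel,shaft,apple,oval]

Answer: 8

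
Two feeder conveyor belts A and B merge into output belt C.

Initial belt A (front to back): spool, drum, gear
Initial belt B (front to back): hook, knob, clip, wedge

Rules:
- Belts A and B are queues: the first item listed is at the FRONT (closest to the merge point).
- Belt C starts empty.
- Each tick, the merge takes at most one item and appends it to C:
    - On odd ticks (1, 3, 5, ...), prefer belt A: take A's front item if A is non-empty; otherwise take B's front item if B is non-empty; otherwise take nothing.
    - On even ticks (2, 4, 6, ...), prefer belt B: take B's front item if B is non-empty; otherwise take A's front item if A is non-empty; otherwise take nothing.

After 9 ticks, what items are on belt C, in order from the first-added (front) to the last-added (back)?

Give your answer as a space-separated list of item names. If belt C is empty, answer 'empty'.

Answer: spool hook drum knob gear clip wedge

Derivation:
Tick 1: prefer A, take spool from A; A=[drum,gear] B=[hook,knob,clip,wedge] C=[spool]
Tick 2: prefer B, take hook from B; A=[drum,gear] B=[knob,clip,wedge] C=[spool,hook]
Tick 3: prefer A, take drum from A; A=[gear] B=[knob,clip,wedge] C=[spool,hook,drum]
Tick 4: prefer B, take knob from B; A=[gear] B=[clip,wedge] C=[spool,hook,drum,knob]
Tick 5: prefer A, take gear from A; A=[-] B=[clip,wedge] C=[spool,hook,drum,knob,gear]
Tick 6: prefer B, take clip from B; A=[-] B=[wedge] C=[spool,hook,drum,knob,gear,clip]
Tick 7: prefer A, take wedge from B; A=[-] B=[-] C=[spool,hook,drum,knob,gear,clip,wedge]
Tick 8: prefer B, both empty, nothing taken; A=[-] B=[-] C=[spool,hook,drum,knob,gear,clip,wedge]
Tick 9: prefer A, both empty, nothing taken; A=[-] B=[-] C=[spool,hook,drum,knob,gear,clip,wedge]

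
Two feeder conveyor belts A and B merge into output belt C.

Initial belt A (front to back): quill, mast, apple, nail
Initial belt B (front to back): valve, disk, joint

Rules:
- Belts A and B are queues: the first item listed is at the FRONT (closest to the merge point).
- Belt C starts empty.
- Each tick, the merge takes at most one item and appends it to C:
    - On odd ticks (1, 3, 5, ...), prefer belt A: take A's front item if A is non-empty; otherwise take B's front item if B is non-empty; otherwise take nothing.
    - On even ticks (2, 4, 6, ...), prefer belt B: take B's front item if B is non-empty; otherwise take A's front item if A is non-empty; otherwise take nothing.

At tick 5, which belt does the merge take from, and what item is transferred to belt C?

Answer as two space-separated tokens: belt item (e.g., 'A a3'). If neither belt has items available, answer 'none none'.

Tick 1: prefer A, take quill from A; A=[mast,apple,nail] B=[valve,disk,joint] C=[quill]
Tick 2: prefer B, take valve from B; A=[mast,apple,nail] B=[disk,joint] C=[quill,valve]
Tick 3: prefer A, take mast from A; A=[apple,nail] B=[disk,joint] C=[quill,valve,mast]
Tick 4: prefer B, take disk from B; A=[apple,nail] B=[joint] C=[quill,valve,mast,disk]
Tick 5: prefer A, take apple from A; A=[nail] B=[joint] C=[quill,valve,mast,disk,apple]

Answer: A apple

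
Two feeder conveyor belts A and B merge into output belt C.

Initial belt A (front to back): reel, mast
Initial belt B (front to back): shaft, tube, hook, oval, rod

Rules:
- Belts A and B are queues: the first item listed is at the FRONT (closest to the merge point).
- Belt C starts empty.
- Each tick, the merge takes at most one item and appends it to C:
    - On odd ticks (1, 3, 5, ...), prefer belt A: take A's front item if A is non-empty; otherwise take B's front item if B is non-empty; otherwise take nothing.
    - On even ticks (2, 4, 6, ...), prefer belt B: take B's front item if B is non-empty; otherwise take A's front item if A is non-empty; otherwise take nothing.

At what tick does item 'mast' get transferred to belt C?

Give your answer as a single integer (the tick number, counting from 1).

Tick 1: prefer A, take reel from A; A=[mast] B=[shaft,tube,hook,oval,rod] C=[reel]
Tick 2: prefer B, take shaft from B; A=[mast] B=[tube,hook,oval,rod] C=[reel,shaft]
Tick 3: prefer A, take mast from A; A=[-] B=[tube,hook,oval,rod] C=[reel,shaft,mast]

Answer: 3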